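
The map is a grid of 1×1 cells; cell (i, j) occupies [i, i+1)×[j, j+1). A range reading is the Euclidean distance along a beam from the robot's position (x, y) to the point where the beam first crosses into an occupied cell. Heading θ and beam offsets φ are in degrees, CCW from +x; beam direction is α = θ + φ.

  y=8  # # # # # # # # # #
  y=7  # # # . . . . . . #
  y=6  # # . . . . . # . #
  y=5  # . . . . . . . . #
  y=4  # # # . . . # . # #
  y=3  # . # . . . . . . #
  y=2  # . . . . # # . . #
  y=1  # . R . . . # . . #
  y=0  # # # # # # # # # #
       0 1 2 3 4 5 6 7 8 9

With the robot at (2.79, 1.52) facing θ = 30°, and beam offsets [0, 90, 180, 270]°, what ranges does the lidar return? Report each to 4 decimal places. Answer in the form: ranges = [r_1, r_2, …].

beam 1: φ=0°, α=30°
  direction (0.8660, 0.5000); cell (2,1); t to first gridline: x 0.2425, y 0.9600 (then +1.1547 / +2.0000)
    (3,1) via x @ 0.2425
    (3,2) via y @ 0.9600
    (4,2) via x @ 1.3972
    (5,2) via x @ 2.5519  # hit
  → r_1 = 2.5519
beam 2: φ=90°, α=120°
  direction (-0.5000, 0.8660); cell (2,1); t to first gridline: x 1.5800, y 0.5543 (then +2.0000 / +1.1547)
    (2,2) via y @ 0.5543
    (1,2) via x @ 1.5800
    (1,3) via y @ 1.7090
    (1,4) via y @ 2.8637  # hit
  → r_2 = 2.8637
beam 3: φ=180°, α=210°
  direction (-0.8660, -0.5000); cell (2,1); t to first gridline: x 0.9122, y 1.0400 (then +1.1547 / +2.0000)
    (1,1) via x @ 0.9122
    (1,0) via y @ 1.0400  # hit
  → r_3 = 1.0400
beam 4: φ=270°, α=300°
  direction (0.5000, -0.8660); cell (2,1); t to first gridline: x 0.4200, y 0.6004 (then +2.0000 / +1.1547)
    (3,1) via x @ 0.4200
    (3,0) via y @ 0.6004  # hit
  → r_4 = 0.6004

ranges = [2.5519, 2.8637, 1.0400, 0.6004]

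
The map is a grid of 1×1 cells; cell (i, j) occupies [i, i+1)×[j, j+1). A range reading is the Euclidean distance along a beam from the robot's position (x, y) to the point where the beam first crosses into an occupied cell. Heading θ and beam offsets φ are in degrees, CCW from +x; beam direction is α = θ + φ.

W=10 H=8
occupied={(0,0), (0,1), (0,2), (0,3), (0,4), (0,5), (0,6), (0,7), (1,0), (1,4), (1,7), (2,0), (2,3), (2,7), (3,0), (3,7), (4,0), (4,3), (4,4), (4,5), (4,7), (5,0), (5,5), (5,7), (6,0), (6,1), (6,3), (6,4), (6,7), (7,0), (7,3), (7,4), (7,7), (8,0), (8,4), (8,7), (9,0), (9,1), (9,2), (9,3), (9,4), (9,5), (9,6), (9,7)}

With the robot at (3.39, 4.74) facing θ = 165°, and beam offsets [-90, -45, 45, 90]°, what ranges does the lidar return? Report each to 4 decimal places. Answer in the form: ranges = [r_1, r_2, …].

beam 1: φ=-90°, α=75°
  direction (0.2588, 0.9659); cell (3,4); t to first gridline: x 2.3569, y 0.2692 (then +3.8637 / +1.0353)
    (3,5) via y @ 0.2692
    (3,6) via y @ 1.3044
    (3,7) via y @ 2.3397  # hit
  → r_1 = 2.3397
beam 2: φ=-45°, α=120°
  direction (-0.5000, 0.8660); cell (3,4); t to first gridline: x 0.7800, y 0.3002 (then +2.0000 / +1.1547)
    (3,5) via y @ 0.3002
    (2,5) via x @ 0.7800
    (2,6) via y @ 1.4549
    (2,7) via y @ 2.6096  # hit
  → r_2 = 2.6096
beam 3: φ=45°, α=210°
  direction (-0.8660, -0.5000); cell (3,4); t to first gridline: x 0.4503, y 1.4800 (then +1.1547 / +2.0000)
    (2,4) via x @ 0.4503
    (2,3) via y @ 1.4800  # hit
  → r_3 = 1.4800
beam 4: φ=90°, α=255°
  direction (-0.2588, -0.9659); cell (3,4); t to first gridline: x 1.5068, y 0.7661 (then +3.8637 / +1.0353)
    (3,3) via y @ 0.7661
    (2,3) via x @ 1.5068  # hit
  → r_4 = 1.5068

ranges = [2.3397, 2.6096, 1.4800, 1.5068]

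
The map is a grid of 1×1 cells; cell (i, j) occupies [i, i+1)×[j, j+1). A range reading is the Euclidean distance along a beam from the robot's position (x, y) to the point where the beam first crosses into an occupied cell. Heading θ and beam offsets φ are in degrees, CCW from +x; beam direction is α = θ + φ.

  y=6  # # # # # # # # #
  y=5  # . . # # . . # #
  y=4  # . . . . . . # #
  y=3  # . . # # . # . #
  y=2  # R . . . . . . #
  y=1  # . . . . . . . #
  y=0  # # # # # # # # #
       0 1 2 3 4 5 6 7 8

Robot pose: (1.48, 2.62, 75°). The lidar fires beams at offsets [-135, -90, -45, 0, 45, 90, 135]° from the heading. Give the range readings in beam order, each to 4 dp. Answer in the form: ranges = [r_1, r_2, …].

beam 1: φ=-135°, α=300°
  dir = (cos 300°, sin 300°) = (0.5000, -0.8660); from cell (1,2)
  next x-line at t=1.0400, next y-line at t=0.7159; Δt_x=2.0000, Δt_y=1.1547
    y: enter (1,1) at t=0.7159
    x: enter (2,1) at t=1.0400
    y: enter (2,0) at t=1.8706 ← occupied
  → r_1 = 1.8706
beam 2: φ=-90°, α=345°
  dir = (cos 345°, sin 345°) = (0.9659, -0.2588); from cell (1,2)
  next x-line at t=0.5383, next y-line at t=2.3955; Δt_x=1.0353, Δt_y=3.8637
    x: enter (2,2) at t=0.5383
    x: enter (3,2) at t=1.5736
    y: enter (3,1) at t=2.3955
    x: enter (4,1) at t=2.6089
    x: enter (5,1) at t=3.6442
    x: enter (6,1) at t=4.6794
    x: enter (7,1) at t=5.7147
    y: enter (7,0) at t=6.2592 ← occupied
  → r_2 = 6.2592
beam 3: φ=-45°, α=30°
  dir = (cos 30°, sin 30°) = (0.8660, 0.5000); from cell (1,2)
  next x-line at t=0.6004, next y-line at t=0.7600; Δt_x=1.1547, Δt_y=2.0000
    x: enter (2,2) at t=0.6004
    y: enter (2,3) at t=0.7600
    x: enter (3,3) at t=1.7551 ← occupied
  → r_3 = 1.7551
beam 4: φ=0°, α=75°
  dir = (cos 75°, sin 75°) = (0.2588, 0.9659); from cell (1,2)
  next x-line at t=2.0091, next y-line at t=0.3934; Δt_x=3.8637, Δt_y=1.0353
    y: enter (1,3) at t=0.3934
    y: enter (1,4) at t=1.4287
    x: enter (2,4) at t=2.0091
    y: enter (2,5) at t=2.4640
    y: enter (2,6) at t=3.4992 ← occupied
  → r_4 = 3.4992
beam 5: φ=45°, α=120°
  dir = (cos 120°, sin 120°) = (-0.5000, 0.8660); from cell (1,2)
  next x-line at t=0.9600, next y-line at t=0.4388; Δt_x=2.0000, Δt_y=1.1547
    y: enter (1,3) at t=0.4388
    x: enter (0,3) at t=0.9600 ← occupied
  → r_5 = 0.9600
beam 6: φ=90°, α=165°
  dir = (cos 165°, sin 165°) = (-0.9659, 0.2588); from cell (1,2)
  next x-line at t=0.4969, next y-line at t=1.4682; Δt_x=1.0353, Δt_y=3.8637
    x: enter (0,2) at t=0.4969 ← occupied
  → r_6 = 0.4969
beam 7: φ=135°, α=210°
  dir = (cos 210°, sin 210°) = (-0.8660, -0.5000); from cell (1,2)
  next x-line at t=0.5543, next y-line at t=1.2400; Δt_x=1.1547, Δt_y=2.0000
    x: enter (0,2) at t=0.5543 ← occupied
  → r_7 = 0.5543

ranges = [1.8706, 6.2592, 1.7551, 3.4992, 0.9600, 0.4969, 0.5543]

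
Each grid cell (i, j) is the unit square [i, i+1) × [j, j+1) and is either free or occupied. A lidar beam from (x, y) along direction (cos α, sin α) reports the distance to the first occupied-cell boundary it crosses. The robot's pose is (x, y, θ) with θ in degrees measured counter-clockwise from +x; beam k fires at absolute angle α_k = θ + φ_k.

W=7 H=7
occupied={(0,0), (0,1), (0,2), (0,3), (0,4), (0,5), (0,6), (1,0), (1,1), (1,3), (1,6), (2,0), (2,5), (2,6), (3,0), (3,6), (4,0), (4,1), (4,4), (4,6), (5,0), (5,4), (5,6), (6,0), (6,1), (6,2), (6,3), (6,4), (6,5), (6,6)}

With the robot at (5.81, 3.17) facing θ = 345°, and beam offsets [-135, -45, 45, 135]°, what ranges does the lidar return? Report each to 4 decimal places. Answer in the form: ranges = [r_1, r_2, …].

ranges = [4.3400, 0.3800, 0.2194, 0.9584]

beam 1: φ=-135°, α=210°
  d=(-0.8660,-0.5000)  start (5,3)  tX=0.9353 tY=0.3400  stride 1/|dx|=1.1547 1/|dy|=2.0000
    cross y-line → (5,2), t=0.3400
    cross x-line → (4,2), t=0.9353
    cross x-line → (3,2), t=2.0900
    cross y-line → (3,1), t=2.3400
    cross x-line → (2,1), t=3.2447
    cross y-line → (2,0), t=4.3400 (wall)
  → r_1 = 4.3400
beam 2: φ=-45°, α=300°
  d=(0.5000,-0.8660)  start (5,3)  tX=0.3800 tY=0.1963  stride 1/|dx|=2.0000 1/|dy|=1.1547
    cross y-line → (5,2), t=0.1963
    cross x-line → (6,2), t=0.3800 (wall)
  → r_2 = 0.3800
beam 3: φ=45°, α=30°
  d=(0.8660,0.5000)  start (5,3)  tX=0.2194 tY=1.6600  stride 1/|dx|=1.1547 1/|dy|=2.0000
    cross x-line → (6,3), t=0.2194 (wall)
  → r_3 = 0.2194
beam 4: φ=135°, α=120°
  d=(-0.5000,0.8660)  start (5,3)  tX=1.6200 tY=0.9584  stride 1/|dx|=2.0000 1/|dy|=1.1547
    cross y-line → (5,4), t=0.9584 (wall)
  → r_4 = 0.9584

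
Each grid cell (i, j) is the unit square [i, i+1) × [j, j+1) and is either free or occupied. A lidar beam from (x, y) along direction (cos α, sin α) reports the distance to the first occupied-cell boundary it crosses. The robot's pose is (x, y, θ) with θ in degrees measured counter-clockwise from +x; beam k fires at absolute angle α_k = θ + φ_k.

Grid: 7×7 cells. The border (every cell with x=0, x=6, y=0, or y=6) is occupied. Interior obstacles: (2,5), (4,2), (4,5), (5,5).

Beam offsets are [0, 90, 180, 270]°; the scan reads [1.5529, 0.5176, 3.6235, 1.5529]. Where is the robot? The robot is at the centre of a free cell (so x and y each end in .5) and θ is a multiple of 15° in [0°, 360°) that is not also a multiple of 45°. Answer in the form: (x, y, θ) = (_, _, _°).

The pose lattice has 21·16 = 336 candidates. Test each by forward raycasting.
  (4.5, 3.5, 285°): beam 1 = 0.5176 ≠ 1.5529 ✗
  (3.5, 3.5, 105°): beam 1 = 1.9319 ≠ 1.5529 ✗
  (1.5, 1.5, 120°): beam 1 = 1.0000 ≠ 1.5529 ✗
  …
  (4.5, 4.5, 15°): r_1=1.5529, r_2=0.5176, r_3=3.6235, r_4=1.5529 — all match ✓
Only this pose fits every beam.

(x, y, θ) = (4.5, 4.5, 15°)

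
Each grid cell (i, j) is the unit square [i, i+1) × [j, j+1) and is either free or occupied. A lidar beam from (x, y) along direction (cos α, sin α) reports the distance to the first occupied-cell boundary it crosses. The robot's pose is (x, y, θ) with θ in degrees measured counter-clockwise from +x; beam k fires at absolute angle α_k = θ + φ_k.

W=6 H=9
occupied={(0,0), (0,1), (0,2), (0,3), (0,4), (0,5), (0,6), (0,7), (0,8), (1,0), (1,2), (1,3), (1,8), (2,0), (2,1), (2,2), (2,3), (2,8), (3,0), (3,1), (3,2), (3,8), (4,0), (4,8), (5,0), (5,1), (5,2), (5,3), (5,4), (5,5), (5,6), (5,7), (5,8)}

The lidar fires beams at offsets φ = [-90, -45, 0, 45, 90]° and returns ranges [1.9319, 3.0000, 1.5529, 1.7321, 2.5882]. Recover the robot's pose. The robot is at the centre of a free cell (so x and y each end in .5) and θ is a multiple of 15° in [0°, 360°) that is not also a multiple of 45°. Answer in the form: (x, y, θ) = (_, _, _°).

(x, y, θ) = (3.5, 5.5, 345°)

The pose lattice has 21·16 = 336 candidates. Test each by forward raycasting.
  (1.5, 5.5, 75°): beam 1 = 3.6235 ≠ 1.9319 ✗
  (3.5, 3.5, 300°): beam 1 = 0.5774 ≠ 1.9319 ✗
  (1.5, 1.5, 60°): beam 1 = 0.5774 ≠ 1.9319 ✗
  …
  (3.5, 5.5, 345°): r_1=1.9319, r_2=3.0000, r_3=1.5529, r_4=1.7321, r_5=2.5882 — all match ✓
Only this pose fits every beam.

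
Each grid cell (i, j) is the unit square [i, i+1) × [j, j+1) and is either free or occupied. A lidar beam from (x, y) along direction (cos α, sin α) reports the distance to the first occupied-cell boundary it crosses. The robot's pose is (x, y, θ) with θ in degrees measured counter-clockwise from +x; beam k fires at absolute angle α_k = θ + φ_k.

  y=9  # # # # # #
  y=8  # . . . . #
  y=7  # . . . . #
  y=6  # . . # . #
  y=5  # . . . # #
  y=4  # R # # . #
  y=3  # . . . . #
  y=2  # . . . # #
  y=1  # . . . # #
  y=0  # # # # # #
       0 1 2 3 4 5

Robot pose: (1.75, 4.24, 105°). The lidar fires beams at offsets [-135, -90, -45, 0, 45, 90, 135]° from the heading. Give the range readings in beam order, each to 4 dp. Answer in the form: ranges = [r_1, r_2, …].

beam 1: φ=-135°, α=330°
  direction (0.8660, -0.5000); cell (1,4); t to first gridline: x 0.2887, y 0.4800 (then +1.1547 / +2.0000)
    (2,4) via x @ 0.2887  # hit
  → r_1 = 0.2887
beam 2: φ=-90°, α=15°
  direction (0.9659, 0.2588); cell (1,4); t to first gridline: x 0.2588, y 2.9364 (then +1.0353 / +3.8637)
    (2,4) via x @ 0.2588  # hit
  → r_2 = 0.2588
beam 3: φ=-45°, α=60°
  direction (0.5000, 0.8660); cell (1,4); t to first gridline: x 0.5000, y 0.8776 (then +2.0000 / +1.1547)
    (2,4) via x @ 0.5000  # hit
  → r_3 = 0.5000
beam 4: φ=0°, α=105°
  direction (-0.2588, 0.9659); cell (1,4); t to first gridline: x 2.8978, y 0.7868 (then +3.8637 / +1.0353)
    (1,5) via y @ 0.7868
    (1,6) via y @ 1.8221
    (1,7) via y @ 2.8574
    (0,7) via x @ 2.8978  # hit
  → r_4 = 2.8978
beam 5: φ=45°, α=150°
  direction (-0.8660, 0.5000); cell (1,4); t to first gridline: x 0.8660, y 1.5200 (then +1.1547 / +2.0000)
    (0,4) via x @ 0.8660  # hit
  → r_5 = 0.8660
beam 6: φ=90°, α=195°
  direction (-0.9659, -0.2588); cell (1,4); t to first gridline: x 0.7765, y 0.9273 (then +1.0353 / +3.8637)
    (0,4) via x @ 0.7765  # hit
  → r_6 = 0.7765
beam 7: φ=135°, α=240°
  direction (-0.5000, -0.8660); cell (1,4); t to first gridline: x 1.5000, y 0.2771 (then +2.0000 / +1.1547)
    (1,3) via y @ 0.2771
    (1,2) via y @ 1.4318
    (0,2) via x @ 1.5000  # hit
  → r_7 = 1.5000

ranges = [0.2887, 0.2588, 0.5000, 2.8978, 0.8660, 0.7765, 1.5000]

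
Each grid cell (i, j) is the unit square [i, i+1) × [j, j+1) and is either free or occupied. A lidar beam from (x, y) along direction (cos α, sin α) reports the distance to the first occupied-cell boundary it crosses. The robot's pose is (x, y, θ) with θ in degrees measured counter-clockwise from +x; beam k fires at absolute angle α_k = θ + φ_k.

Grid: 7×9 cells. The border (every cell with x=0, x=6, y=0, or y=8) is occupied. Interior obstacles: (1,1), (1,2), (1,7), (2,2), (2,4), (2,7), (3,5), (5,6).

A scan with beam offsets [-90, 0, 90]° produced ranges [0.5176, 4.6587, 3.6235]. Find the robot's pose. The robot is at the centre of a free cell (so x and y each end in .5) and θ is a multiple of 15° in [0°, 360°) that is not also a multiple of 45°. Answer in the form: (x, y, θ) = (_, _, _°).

(x, y, θ) = (1.5, 3.5, 345°)

The pose lattice has 27·16 = 432 candidates. Test each by forward raycasting.
  (3.5, 3.5, 210°): beam 1 = 1.0000 ≠ 0.5176 ✗
  (4.5, 3.5, 60°): beam 1 = 1.7321 ≠ 0.5176 ✗
  (3.5, 7.5, 30°): beam 1 = 5.0000 ≠ 0.5176 ✗
  (1.5, 3.5, 210°): beam 1 = 1.0000 ≠ 0.5176 ✗
  …
  (1.5, 3.5, 345°): r_1=0.5176, r_2=4.6587, r_3=3.6235 — all match ✓
Unique over the lattice → pose = (1.5, 3.5, 345°).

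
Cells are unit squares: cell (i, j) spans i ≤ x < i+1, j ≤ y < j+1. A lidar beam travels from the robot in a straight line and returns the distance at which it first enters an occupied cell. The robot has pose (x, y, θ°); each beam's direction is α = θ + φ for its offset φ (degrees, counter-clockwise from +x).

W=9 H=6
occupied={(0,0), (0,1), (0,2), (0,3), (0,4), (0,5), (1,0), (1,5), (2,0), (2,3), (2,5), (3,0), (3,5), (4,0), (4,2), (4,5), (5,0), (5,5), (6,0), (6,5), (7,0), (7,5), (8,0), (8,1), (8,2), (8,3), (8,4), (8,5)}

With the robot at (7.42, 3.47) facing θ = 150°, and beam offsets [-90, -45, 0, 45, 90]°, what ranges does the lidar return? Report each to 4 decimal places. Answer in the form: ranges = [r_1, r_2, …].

ranges = [1.1600, 1.5840, 3.0600, 2.5054, 2.8521]

beam 1: φ=-90°, α=60°
  dir = (cos 60°, sin 60°) = (0.5000, 0.8660); from cell (7,3)
  next x-line at t=1.1600, next y-line at t=0.6120; Δt_x=2.0000, Δt_y=1.1547
    y: enter (7,4) at t=0.6120
    x: enter (8,4) at t=1.1600 ← occupied
  → r_1 = 1.1600
beam 2: φ=-45°, α=105°
  dir = (cos 105°, sin 105°) = (-0.2588, 0.9659); from cell (7,3)
  next x-line at t=1.6228, next y-line at t=0.5487; Δt_x=3.8637, Δt_y=1.0353
    y: enter (7,4) at t=0.5487
    y: enter (7,5) at t=1.5840 ← occupied
  → r_2 = 1.5840
beam 3: φ=0°, α=150°
  dir = (cos 150°, sin 150°) = (-0.8660, 0.5000); from cell (7,3)
  next x-line at t=0.4850, next y-line at t=1.0600; Δt_x=1.1547, Δt_y=2.0000
    x: enter (6,3) at t=0.4850
    y: enter (6,4) at t=1.0600
    x: enter (5,4) at t=1.6397
    x: enter (4,4) at t=2.7944
    y: enter (4,5) at t=3.0600 ← occupied
  → r_3 = 3.0600
beam 4: φ=45°, α=195°
  dir = (cos 195°, sin 195°) = (-0.9659, -0.2588); from cell (7,3)
  next x-line at t=0.4348, next y-line at t=1.8159; Δt_x=1.0353, Δt_y=3.8637
    x: enter (6,3) at t=0.4348
    x: enter (5,3) at t=1.4701
    y: enter (5,2) at t=1.8159
    x: enter (4,2) at t=2.5054 ← occupied
  → r_4 = 2.5054
beam 5: φ=90°, α=240°
  dir = (cos 240°, sin 240°) = (-0.5000, -0.8660); from cell (7,3)
  next x-line at t=0.8400, next y-line at t=0.5427; Δt_x=2.0000, Δt_y=1.1547
    y: enter (7,2) at t=0.5427
    x: enter (6,2) at t=0.8400
    y: enter (6,1) at t=1.6974
    x: enter (5,1) at t=2.8400
    y: enter (5,0) at t=2.8521 ← occupied
  → r_5 = 2.8521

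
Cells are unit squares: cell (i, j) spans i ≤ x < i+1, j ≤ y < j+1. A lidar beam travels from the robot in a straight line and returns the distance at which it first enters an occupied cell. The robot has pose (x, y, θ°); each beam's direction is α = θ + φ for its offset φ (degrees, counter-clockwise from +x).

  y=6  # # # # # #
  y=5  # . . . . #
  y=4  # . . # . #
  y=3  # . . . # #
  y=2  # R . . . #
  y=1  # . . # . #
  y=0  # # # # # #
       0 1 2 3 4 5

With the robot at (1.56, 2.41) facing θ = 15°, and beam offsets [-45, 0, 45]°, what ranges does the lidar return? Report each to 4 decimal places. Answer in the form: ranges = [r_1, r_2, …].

beam 1: φ=-45°, α=330°
  d=(0.8660,-0.5000)  start (1,2)  tX=0.5081 tY=0.8200  stride 1/|dx|=1.1547 1/|dy|=2.0000
    cross x-line → (2,2), t=0.5081
    cross y-line → (2,1), t=0.8200
    cross x-line → (3,1), t=1.6628 (wall)
  → r_1 = 1.6628
beam 2: φ=0°, α=15°
  d=(0.9659,0.2588)  start (1,2)  tX=0.4555 tY=2.2796  stride 1/|dx|=1.0353 1/|dy|=3.8637
    cross x-line → (2,2), t=0.4555
    cross x-line → (3,2), t=1.4908
    cross y-line → (3,3), t=2.2796
    cross x-line → (4,3), t=2.5261 (wall)
  → r_2 = 2.5261
beam 3: φ=45°, α=60°
  d=(0.5000,0.8660)  start (1,2)  tX=0.8800 tY=0.6813  stride 1/|dx|=2.0000 1/|dy|=1.1547
    cross y-line → (1,3), t=0.6813
    cross x-line → (2,3), t=0.8800
    cross y-line → (2,4), t=1.8360
    cross x-line → (3,4), t=2.8800 (wall)
  → r_3 = 2.8800

ranges = [1.6628, 2.5261, 2.8800]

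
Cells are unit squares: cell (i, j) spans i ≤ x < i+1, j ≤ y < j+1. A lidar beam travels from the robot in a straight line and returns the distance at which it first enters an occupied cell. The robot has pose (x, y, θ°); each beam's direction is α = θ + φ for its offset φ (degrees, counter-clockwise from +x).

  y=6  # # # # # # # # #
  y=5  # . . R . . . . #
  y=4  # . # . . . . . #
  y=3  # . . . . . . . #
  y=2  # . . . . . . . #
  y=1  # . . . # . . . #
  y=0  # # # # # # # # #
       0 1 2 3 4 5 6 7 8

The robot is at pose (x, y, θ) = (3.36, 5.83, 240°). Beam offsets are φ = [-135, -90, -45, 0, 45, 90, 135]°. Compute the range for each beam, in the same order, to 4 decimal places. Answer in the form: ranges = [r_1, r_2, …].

beam 1: φ=-135°, α=105°
  dir = (cos 105°, sin 105°) = (-0.2588, 0.9659); from cell (3,5)
  next x-line at t=1.3909, next y-line at t=0.1760; Δt_x=3.8637, Δt_y=1.0353
    y: enter (3,6) at t=0.1760 ← occupied
  → r_1 = 0.1760
beam 2: φ=-90°, α=150°
  dir = (cos 150°, sin 150°) = (-0.8660, 0.5000); from cell (3,5)
  next x-line at t=0.4157, next y-line at t=0.3400; Δt_x=1.1547, Δt_y=2.0000
    y: enter (3,6) at t=0.3400 ← occupied
  → r_2 = 0.3400
beam 3: φ=-45°, α=195°
  dir = (cos 195°, sin 195°) = (-0.9659, -0.2588); from cell (3,5)
  next x-line at t=0.3727, next y-line at t=3.2069; Δt_x=1.0353, Δt_y=3.8637
    x: enter (2,5) at t=0.3727
    x: enter (1,5) at t=1.4080
    x: enter (0,5) at t=2.4433 ← occupied
  → r_3 = 2.4433
beam 4: φ=0°, α=240°
  dir = (cos 240°, sin 240°) = (-0.5000, -0.8660); from cell (3,5)
  next x-line at t=0.7200, next y-line at t=0.9584; Δt_x=2.0000, Δt_y=1.1547
    x: enter (2,5) at t=0.7200
    y: enter (2,4) at t=0.9584 ← occupied
  → r_4 = 0.9584
beam 5: φ=45°, α=285°
  dir = (cos 285°, sin 285°) = (0.2588, -0.9659); from cell (3,5)
  next x-line at t=2.4728, next y-line at t=0.8593; Δt_x=3.8637, Δt_y=1.0353
    y: enter (3,4) at t=0.8593
    y: enter (3,3) at t=1.8946
    x: enter (4,3) at t=2.4728
    y: enter (4,2) at t=2.9298
    y: enter (4,1) at t=3.9651 ← occupied
  → r_5 = 3.9651
beam 6: φ=90°, α=330°
  dir = (cos 330°, sin 330°) = (0.8660, -0.5000); from cell (3,5)
  next x-line at t=0.7390, next y-line at t=1.6600; Δt_x=1.1547, Δt_y=2.0000
    x: enter (4,5) at t=0.7390
    y: enter (4,4) at t=1.6600
    x: enter (5,4) at t=1.8937
    x: enter (6,4) at t=3.0484
    y: enter (6,3) at t=3.6600
    x: enter (7,3) at t=4.2031
    x: enter (8,3) at t=5.3578 ← occupied
  → r_6 = 5.3578
beam 7: φ=135°, α=15°
  dir = (cos 15°, sin 15°) = (0.9659, 0.2588); from cell (3,5)
  next x-line at t=0.6626, next y-line at t=0.6568; Δt_x=1.0353, Δt_y=3.8637
    y: enter (3,6) at t=0.6568 ← occupied
  → r_7 = 0.6568

ranges = [0.1760, 0.3400, 2.4433, 0.9584, 3.9651, 5.3578, 0.6568]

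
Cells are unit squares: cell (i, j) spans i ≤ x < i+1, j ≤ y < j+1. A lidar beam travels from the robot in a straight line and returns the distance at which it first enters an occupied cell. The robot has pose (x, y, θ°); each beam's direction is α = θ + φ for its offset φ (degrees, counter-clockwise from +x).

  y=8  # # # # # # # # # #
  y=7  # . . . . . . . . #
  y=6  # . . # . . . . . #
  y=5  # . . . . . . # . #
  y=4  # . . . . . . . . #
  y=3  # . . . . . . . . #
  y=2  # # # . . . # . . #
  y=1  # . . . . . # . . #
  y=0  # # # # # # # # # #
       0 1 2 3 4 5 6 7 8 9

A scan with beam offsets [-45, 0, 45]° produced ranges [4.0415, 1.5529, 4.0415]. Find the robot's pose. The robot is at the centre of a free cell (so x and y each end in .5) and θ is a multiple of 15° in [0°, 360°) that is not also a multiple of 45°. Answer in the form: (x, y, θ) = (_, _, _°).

The pose lattice has 50·16 = 800 candidates. Test each by forward raycasting.
  (5.5, 3.5, 210°): beam 1 = 4.6587 ≠ 4.0415 ✗
  (1.5, 4.5, 255°): beam 1 = 0.5774 ≠ 4.0415 ✗
  (8.5, 7.5, 345°): beam 1 = 1.0000 ≠ 4.0415 ✗
  (3.5, 4.5, 255°): beam 1 = 2.8868 ≠ 4.0415 ✗
  …
  (6.5, 4.5, 255°): r_1=4.0415, r_2=1.5529, r_3=4.0415 — all match ✓
Only this pose fits every beam.

(x, y, θ) = (6.5, 4.5, 255°)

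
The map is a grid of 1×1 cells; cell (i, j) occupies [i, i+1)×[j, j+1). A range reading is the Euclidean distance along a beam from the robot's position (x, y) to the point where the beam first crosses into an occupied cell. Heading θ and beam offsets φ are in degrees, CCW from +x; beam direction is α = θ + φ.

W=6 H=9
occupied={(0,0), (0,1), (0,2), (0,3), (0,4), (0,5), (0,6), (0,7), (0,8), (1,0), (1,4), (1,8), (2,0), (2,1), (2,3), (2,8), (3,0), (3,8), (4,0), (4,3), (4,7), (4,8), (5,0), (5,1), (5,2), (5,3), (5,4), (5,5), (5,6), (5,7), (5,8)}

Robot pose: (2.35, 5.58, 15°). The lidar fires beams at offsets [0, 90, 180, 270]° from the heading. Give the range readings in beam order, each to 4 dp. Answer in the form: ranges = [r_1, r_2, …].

ranges = [2.7435, 2.5054, 1.3976, 1.6357]

beam 1: φ=0°, α=15°
  dir = (cos 15°, sin 15°) = (0.9659, 0.2588); from cell (2,5)
  next x-line at t=0.6729, next y-line at t=1.6228; Δt_x=1.0353, Δt_y=3.8637
    x: enter (3,5) at t=0.6729
    y: enter (3,6) at t=1.6228
    x: enter (4,6) at t=1.7082
    x: enter (5,6) at t=2.7435 ← occupied
  → r_1 = 2.7435
beam 2: φ=90°, α=105°
  dir = (cos 105°, sin 105°) = (-0.2588, 0.9659); from cell (2,5)
  next x-line at t=1.3523, next y-line at t=0.4348; Δt_x=3.8637, Δt_y=1.0353
    y: enter (2,6) at t=0.4348
    x: enter (1,6) at t=1.3523
    y: enter (1,7) at t=1.4701
    y: enter (1,8) at t=2.5054 ← occupied
  → r_2 = 2.5054
beam 3: φ=180°, α=195°
  dir = (cos 195°, sin 195°) = (-0.9659, -0.2588); from cell (2,5)
  next x-line at t=0.3623, next y-line at t=2.2409; Δt_x=1.0353, Δt_y=3.8637
    x: enter (1,5) at t=0.3623
    x: enter (0,5) at t=1.3976 ← occupied
  → r_3 = 1.3976
beam 4: φ=270°, α=285°
  dir = (cos 285°, sin 285°) = (0.2588, -0.9659); from cell (2,5)
  next x-line at t=2.5114, next y-line at t=0.6005; Δt_x=3.8637, Δt_y=1.0353
    y: enter (2,4) at t=0.6005
    y: enter (2,3) at t=1.6357 ← occupied
  → r_4 = 1.6357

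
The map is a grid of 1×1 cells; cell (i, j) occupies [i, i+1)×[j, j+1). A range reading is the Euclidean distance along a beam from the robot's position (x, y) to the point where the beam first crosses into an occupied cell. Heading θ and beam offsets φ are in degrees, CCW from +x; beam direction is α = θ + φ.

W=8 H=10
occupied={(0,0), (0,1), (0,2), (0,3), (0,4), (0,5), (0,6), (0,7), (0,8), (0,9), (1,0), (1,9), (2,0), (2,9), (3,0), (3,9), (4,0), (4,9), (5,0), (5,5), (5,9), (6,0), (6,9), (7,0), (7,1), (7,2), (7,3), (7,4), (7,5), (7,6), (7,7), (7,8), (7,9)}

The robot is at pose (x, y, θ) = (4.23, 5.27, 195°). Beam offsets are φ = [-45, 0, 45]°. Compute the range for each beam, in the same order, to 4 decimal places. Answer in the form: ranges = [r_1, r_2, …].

beam 1: φ=-45°, α=150°
  d=(-0.8660,0.5000)  start (4,5)  tX=0.2656 tY=1.4600  stride 1/|dx|=1.1547 1/|dy|=2.0000
    cross x-line → (3,5), t=0.2656
    cross x-line → (2,5), t=1.4203
    cross y-line → (2,6), t=1.4600
    cross x-line → (1,6), t=2.5750
    cross y-line → (1,7), t=3.4600
    cross x-line → (0,7), t=3.7297 (wall)
  → r_1 = 3.7297
beam 2: φ=0°, α=195°
  d=(-0.9659,-0.2588)  start (4,5)  tX=0.2381 tY=1.0432  stride 1/|dx|=1.0353 1/|dy|=3.8637
    cross x-line → (3,5), t=0.2381
    cross y-line → (3,4), t=1.0432
    cross x-line → (2,4), t=1.2734
    cross x-line → (1,4), t=2.3087
    cross x-line → (0,4), t=3.3439 (wall)
  → r_2 = 3.3439
beam 3: φ=45°, α=240°
  d=(-0.5000,-0.8660)  start (4,5)  tX=0.4600 tY=0.3118  stride 1/|dx|=2.0000 1/|dy|=1.1547
    cross y-line → (4,4), t=0.3118
    cross x-line → (3,4), t=0.4600
    cross y-line → (3,3), t=1.4665
    cross x-line → (2,3), t=2.4600
    cross y-line → (2,2), t=2.6212
    cross y-line → (2,1), t=3.7759
    cross x-line → (1,1), t=4.4600
    cross y-line → (1,0), t=4.9306 (wall)
  → r_3 = 4.9306

ranges = [3.7297, 3.3439, 4.9306]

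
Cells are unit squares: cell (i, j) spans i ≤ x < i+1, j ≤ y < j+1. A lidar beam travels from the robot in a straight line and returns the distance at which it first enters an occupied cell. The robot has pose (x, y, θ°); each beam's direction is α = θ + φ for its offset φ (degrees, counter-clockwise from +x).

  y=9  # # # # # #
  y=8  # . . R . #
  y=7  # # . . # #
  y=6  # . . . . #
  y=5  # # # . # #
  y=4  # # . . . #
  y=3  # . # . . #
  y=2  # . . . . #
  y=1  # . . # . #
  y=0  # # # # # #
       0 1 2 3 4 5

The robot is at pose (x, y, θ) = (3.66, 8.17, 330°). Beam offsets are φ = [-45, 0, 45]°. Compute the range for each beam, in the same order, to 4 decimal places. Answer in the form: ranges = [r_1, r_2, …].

beam 1: φ=-45°, α=285°
  dir = (cos 285°, sin 285°) = (0.2588, -0.9659); from cell (3,8)
  next x-line at t=1.3137, next y-line at t=0.1760; Δt_x=3.8637, Δt_y=1.0353
    y: enter (3,7) at t=0.1760
    y: enter (3,6) at t=1.2113
    x: enter (4,6) at t=1.3137
    y: enter (4,5) at t=2.2465 ← occupied
  → r_1 = 2.2465
beam 2: φ=0°, α=330°
  dir = (cos 330°, sin 330°) = (0.8660, -0.5000); from cell (3,8)
  next x-line at t=0.3926, next y-line at t=0.3400; Δt_x=1.1547, Δt_y=2.0000
    y: enter (3,7) at t=0.3400
    x: enter (4,7) at t=0.3926 ← occupied
  → r_2 = 0.3926
beam 3: φ=45°, α=15°
  dir = (cos 15°, sin 15°) = (0.9659, 0.2588); from cell (3,8)
  next x-line at t=0.3520, next y-line at t=3.2069; Δt_x=1.0353, Δt_y=3.8637
    x: enter (4,8) at t=0.3520
    x: enter (5,8) at t=1.3873 ← occupied
  → r_3 = 1.3873

ranges = [2.2465, 0.3926, 1.3873]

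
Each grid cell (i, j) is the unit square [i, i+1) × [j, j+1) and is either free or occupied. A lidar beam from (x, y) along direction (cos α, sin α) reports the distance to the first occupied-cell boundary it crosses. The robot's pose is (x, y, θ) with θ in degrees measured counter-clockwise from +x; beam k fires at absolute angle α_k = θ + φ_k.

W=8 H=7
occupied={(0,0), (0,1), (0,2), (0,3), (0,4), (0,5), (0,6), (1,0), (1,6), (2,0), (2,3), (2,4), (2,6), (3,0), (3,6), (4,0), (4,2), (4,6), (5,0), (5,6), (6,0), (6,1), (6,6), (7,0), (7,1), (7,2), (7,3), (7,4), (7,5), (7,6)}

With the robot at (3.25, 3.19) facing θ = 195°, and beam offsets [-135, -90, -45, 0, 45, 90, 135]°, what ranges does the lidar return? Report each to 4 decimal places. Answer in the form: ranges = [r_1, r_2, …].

beam 1: φ=-135°, α=60°
  dir = (cos 60°, sin 60°) = (0.5000, 0.8660); from cell (3,3)
  next x-line at t=1.5000, next y-line at t=0.9353; Δt_x=2.0000, Δt_y=1.1547
    y: enter (3,4) at t=0.9353
    x: enter (4,4) at t=1.5000
    y: enter (4,5) at t=2.0900
    y: enter (4,6) at t=3.2447 ← occupied
  → r_1 = 3.2447
beam 2: φ=-90°, α=105°
  dir = (cos 105°, sin 105°) = (-0.2588, 0.9659); from cell (3,3)
  next x-line at t=0.9659, next y-line at t=0.8386; Δt_x=3.8637, Δt_y=1.0353
    y: enter (3,4) at t=0.8386
    x: enter (2,4) at t=0.9659 ← occupied
  → r_2 = 0.9659
beam 3: φ=-45°, α=150°
  dir = (cos 150°, sin 150°) = (-0.8660, 0.5000); from cell (3,3)
  next x-line at t=0.2887, next y-line at t=1.6200; Δt_x=1.1547, Δt_y=2.0000
    x: enter (2,3) at t=0.2887 ← occupied
  → r_3 = 0.2887
beam 4: φ=0°, α=195°
  dir = (cos 195°, sin 195°) = (-0.9659, -0.2588); from cell (3,3)
  next x-line at t=0.2588, next y-line at t=0.7341; Δt_x=1.0353, Δt_y=3.8637
    x: enter (2,3) at t=0.2588 ← occupied
  → r_4 = 0.2588
beam 5: φ=45°, α=240°
  dir = (cos 240°, sin 240°) = (-0.5000, -0.8660); from cell (3,3)
  next x-line at t=0.5000, next y-line at t=0.2194; Δt_x=2.0000, Δt_y=1.1547
    y: enter (3,2) at t=0.2194
    x: enter (2,2) at t=0.5000
    y: enter (2,1) at t=1.3741
    x: enter (1,1) at t=2.5000
    y: enter (1,0) at t=2.5288 ← occupied
  → r_5 = 2.5288
beam 6: φ=90°, α=285°
  dir = (cos 285°, sin 285°) = (0.2588, -0.9659); from cell (3,3)
  next x-line at t=2.8978, next y-line at t=0.1967; Δt_x=3.8637, Δt_y=1.0353
    y: enter (3,2) at t=0.1967
    y: enter (3,1) at t=1.2320
    y: enter (3,0) at t=2.2673 ← occupied
  → r_6 = 2.2673
beam 7: φ=135°, α=330°
  dir = (cos 330°, sin 330°) = (0.8660, -0.5000); from cell (3,3)
  next x-line at t=0.8660, next y-line at t=0.3800; Δt_x=1.1547, Δt_y=2.0000
    y: enter (3,2) at t=0.3800
    x: enter (4,2) at t=0.8660 ← occupied
  → r_7 = 0.8660

ranges = [3.2447, 0.9659, 0.2887, 0.2588, 2.5288, 2.2673, 0.8660]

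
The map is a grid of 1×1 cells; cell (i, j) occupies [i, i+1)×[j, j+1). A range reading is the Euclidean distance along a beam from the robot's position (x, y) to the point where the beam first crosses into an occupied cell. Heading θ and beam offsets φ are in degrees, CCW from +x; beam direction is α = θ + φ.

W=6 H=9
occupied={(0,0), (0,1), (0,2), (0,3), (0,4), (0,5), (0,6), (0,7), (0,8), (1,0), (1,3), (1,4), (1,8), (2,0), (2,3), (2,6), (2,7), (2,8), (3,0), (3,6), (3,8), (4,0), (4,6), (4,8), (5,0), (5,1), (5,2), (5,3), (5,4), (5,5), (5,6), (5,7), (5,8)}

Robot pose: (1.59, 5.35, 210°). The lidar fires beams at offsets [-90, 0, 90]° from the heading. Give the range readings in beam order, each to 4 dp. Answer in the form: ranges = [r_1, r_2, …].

beam 1: φ=-90°, α=120°
  d=(-0.5000,0.8660)  start (1,5)  tX=1.1800 tY=0.7506  stride 1/|dx|=2.0000 1/|dy|=1.1547
    cross y-line → (1,6), t=0.7506
    cross x-line → (0,6), t=1.1800 (wall)
  → r_1 = 1.1800
beam 2: φ=0°, α=210°
  d=(-0.8660,-0.5000)  start (1,5)  tX=0.6813 tY=0.7000  stride 1/|dx|=1.1547 1/|dy|=2.0000
    cross x-line → (0,5), t=0.6813 (wall)
  → r_2 = 0.6813
beam 3: φ=90°, α=300°
  d=(0.5000,-0.8660)  start (1,5)  tX=0.8200 tY=0.4041  stride 1/|dx|=2.0000 1/|dy|=1.1547
    cross y-line → (1,4), t=0.4041 (wall)
  → r_3 = 0.4041

ranges = [1.1800, 0.6813, 0.4041]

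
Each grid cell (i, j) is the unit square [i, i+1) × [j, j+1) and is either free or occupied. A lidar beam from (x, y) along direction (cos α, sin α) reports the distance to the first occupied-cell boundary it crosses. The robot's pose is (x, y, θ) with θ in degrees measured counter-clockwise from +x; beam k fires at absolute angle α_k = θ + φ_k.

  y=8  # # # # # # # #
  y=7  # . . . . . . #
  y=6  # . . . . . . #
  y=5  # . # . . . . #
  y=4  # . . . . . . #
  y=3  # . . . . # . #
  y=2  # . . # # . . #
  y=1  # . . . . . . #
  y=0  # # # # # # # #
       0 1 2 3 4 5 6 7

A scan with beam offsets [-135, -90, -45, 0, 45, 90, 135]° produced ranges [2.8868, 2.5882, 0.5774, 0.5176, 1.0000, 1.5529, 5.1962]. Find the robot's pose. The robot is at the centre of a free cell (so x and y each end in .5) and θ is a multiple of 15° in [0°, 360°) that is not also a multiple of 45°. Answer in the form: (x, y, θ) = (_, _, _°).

(x, y, θ) = (3.5, 3.5, 285°)

The pose lattice has 38·16 = 608 candidates. Test each by forward raycasting.
  (4.5, 3.5, 285°): beam 1 = 4.0415 ≠ 2.8868 ✗
  (4.5, 7.5, 15°): beam 1 = 7.0000 ≠ 2.8868 ✗
  (6.5, 5.5, 120°): beam 1 = 0.5176 ≠ 2.8868 ✗
  (6.5, 2.5, 330°): beam 1 = 1.5529 ≠ 2.8868 ✗
  …
  (3.5, 3.5, 285°): r_1=2.8868, r_2=2.5882, r_3=0.5774, r_4=0.5176, r_5=1.0000, r_6=1.5529, r_7=5.1962 — all match ✓
Only this pose fits every beam.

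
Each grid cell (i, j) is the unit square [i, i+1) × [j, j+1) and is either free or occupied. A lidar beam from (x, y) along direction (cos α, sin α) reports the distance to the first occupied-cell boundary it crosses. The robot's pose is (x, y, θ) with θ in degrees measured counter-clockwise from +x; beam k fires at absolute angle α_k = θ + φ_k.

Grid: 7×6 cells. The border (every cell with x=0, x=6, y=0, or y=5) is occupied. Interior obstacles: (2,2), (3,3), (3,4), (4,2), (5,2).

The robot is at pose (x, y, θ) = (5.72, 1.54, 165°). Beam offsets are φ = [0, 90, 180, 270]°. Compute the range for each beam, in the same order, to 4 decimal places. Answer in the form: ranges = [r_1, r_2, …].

beam 1: φ=0°, α=165°
  direction (-0.9659, 0.2588); cell (5,1); t to first gridline: x 0.7454, y 1.7773 (then +1.0353 / +3.8637)
    (4,1) via x @ 0.7454
    (4,2) via y @ 1.7773  # hit
  → r_1 = 1.7773
beam 2: φ=90°, α=255°
  direction (-0.2588, -0.9659); cell (5,1); t to first gridline: x 2.7819, y 0.5590 (then +3.8637 / +1.0353)
    (5,0) via y @ 0.5590  # hit
  → r_2 = 0.5590
beam 3: φ=180°, α=345°
  direction (0.9659, -0.2588); cell (5,1); t to first gridline: x 0.2899, y 2.0864 (then +1.0353 / +3.8637)
    (6,1) via x @ 0.2899  # hit
  → r_3 = 0.2899
beam 4: φ=270°, α=75°
  direction (0.2588, 0.9659); cell (5,1); t to first gridline: x 1.0818, y 0.4762 (then +3.8637 / +1.0353)
    (5,2) via y @ 0.4762  # hit
  → r_4 = 0.4762

ranges = [1.7773, 0.5590, 0.2899, 0.4762]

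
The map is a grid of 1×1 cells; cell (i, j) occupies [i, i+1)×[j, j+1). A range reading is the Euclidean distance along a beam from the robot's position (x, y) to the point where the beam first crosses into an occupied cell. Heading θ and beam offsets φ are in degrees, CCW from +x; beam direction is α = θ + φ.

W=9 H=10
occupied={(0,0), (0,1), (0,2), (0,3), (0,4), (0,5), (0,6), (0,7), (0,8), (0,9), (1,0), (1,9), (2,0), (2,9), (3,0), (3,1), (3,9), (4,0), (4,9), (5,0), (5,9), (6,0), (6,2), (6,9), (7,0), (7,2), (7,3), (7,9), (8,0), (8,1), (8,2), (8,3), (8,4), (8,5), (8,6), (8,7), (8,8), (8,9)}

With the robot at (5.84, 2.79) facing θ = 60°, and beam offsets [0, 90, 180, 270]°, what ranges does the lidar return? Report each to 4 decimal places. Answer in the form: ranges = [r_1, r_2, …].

beam 1: φ=0°, α=60°
  direction (0.5000, 0.8660); cell (5,2); t to first gridline: x 0.3200, y 0.2425 (then +2.0000 / +1.1547)
    (5,3) via y @ 0.2425
    (6,3) via x @ 0.3200
    (6,4) via y @ 1.3972
    (7,4) via x @ 2.3200
    (7,5) via y @ 2.5519
    (7,6) via y @ 3.7066
    (8,6) via x @ 4.3200  # hit
  → r_1 = 4.3200
beam 2: φ=90°, α=150°
  direction (-0.8660, 0.5000); cell (5,2); t to first gridline: x 0.9699, y 0.4200 (then +1.1547 / +2.0000)
    (5,3) via y @ 0.4200
    (4,3) via x @ 0.9699
    (3,3) via x @ 2.1246
    (3,4) via y @ 2.4200
    (2,4) via x @ 3.2793
    (2,5) via y @ 4.4200
    (1,5) via x @ 4.4341
    (0,5) via x @ 5.5888  # hit
  → r_2 = 5.5888
beam 3: φ=180°, α=240°
  direction (-0.5000, -0.8660); cell (5,2); t to first gridline: x 1.6800, y 0.9122 (then +2.0000 / +1.1547)
    (5,1) via y @ 0.9122
    (4,1) via x @ 1.6800
    (4,0) via y @ 2.0669  # hit
  → r_3 = 2.0669
beam 4: φ=270°, α=330°
  direction (0.8660, -0.5000); cell (5,2); t to first gridline: x 0.1848, y 1.5800 (then +1.1547 / +2.0000)
    (6,2) via x @ 0.1848  # hit
  → r_4 = 0.1848

ranges = [4.3200, 5.5888, 2.0669, 0.1848]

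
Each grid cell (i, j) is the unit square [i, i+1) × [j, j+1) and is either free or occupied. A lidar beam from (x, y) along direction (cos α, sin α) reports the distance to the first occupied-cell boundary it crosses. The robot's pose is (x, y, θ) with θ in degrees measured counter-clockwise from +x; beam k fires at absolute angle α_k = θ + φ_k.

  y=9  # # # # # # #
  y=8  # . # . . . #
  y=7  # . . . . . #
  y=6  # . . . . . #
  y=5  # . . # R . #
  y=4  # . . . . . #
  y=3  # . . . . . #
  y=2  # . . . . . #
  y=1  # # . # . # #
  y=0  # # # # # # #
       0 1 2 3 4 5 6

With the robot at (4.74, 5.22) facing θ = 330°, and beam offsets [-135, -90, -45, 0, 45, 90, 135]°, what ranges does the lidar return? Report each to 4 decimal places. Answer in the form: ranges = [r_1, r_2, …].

beam 1: φ=-135°, α=195°
  d=(-0.9659,-0.2588)  start (4,5)  tX=0.7661 tY=0.8500  stride 1/|dx|=1.0353 1/|dy|=3.8637
    cross x-line → (3,5), t=0.7661 (wall)
  → r_1 = 0.7661
beam 2: φ=-90°, α=240°
  d=(-0.5000,-0.8660)  start (4,5)  tX=1.4800 tY=0.2540  stride 1/|dx|=2.0000 1/|dy|=1.1547
    cross y-line → (4,4), t=0.2540
    cross y-line → (4,3), t=1.4087
    cross x-line → (3,3), t=1.4800
    cross y-line → (3,2), t=2.5634
    cross x-line → (2,2), t=3.4800
    cross y-line → (2,1), t=3.7181
    cross y-line → (2,0), t=4.8728 (wall)
  → r_2 = 4.8728
beam 3: φ=-45°, α=285°
  d=(0.2588,-0.9659)  start (4,5)  tX=1.0046 tY=0.2278  stride 1/|dx|=3.8637 1/|dy|=1.0353
    cross y-line → (4,4), t=0.2278
    cross x-line → (5,4), t=1.0046
    cross y-line → (5,3), t=1.2630
    cross y-line → (5,2), t=2.2983
    cross y-line → (5,1), t=3.3336 (wall)
  → r_3 = 3.3336
beam 4: φ=0°, α=330°
  d=(0.8660,-0.5000)  start (4,5)  tX=0.3002 tY=0.4400  stride 1/|dx|=1.1547 1/|dy|=2.0000
    cross x-line → (5,5), t=0.3002
    cross y-line → (5,4), t=0.4400
    cross x-line → (6,4), t=1.4549 (wall)
  → r_4 = 1.4549
beam 5: φ=45°, α=15°
  d=(0.9659,0.2588)  start (4,5)  tX=0.2692 tY=3.0137  stride 1/|dx|=1.0353 1/|dy|=3.8637
    cross x-line → (5,5), t=0.2692
    cross x-line → (6,5), t=1.3044 (wall)
  → r_5 = 1.3044
beam 6: φ=90°, α=60°
  d=(0.5000,0.8660)  start (4,5)  tX=0.5200 tY=0.9007  stride 1/|dx|=2.0000 1/|dy|=1.1547
    cross x-line → (5,5), t=0.5200
    cross y-line → (5,6), t=0.9007
    cross y-line → (5,7), t=2.0554
    cross x-line → (6,7), t=2.5200 (wall)
  → r_6 = 2.5200
beam 7: φ=135°, α=105°
  d=(-0.2588,0.9659)  start (4,5)  tX=2.8591 tY=0.8075  stride 1/|dx|=3.8637 1/|dy|=1.0353
    cross y-line → (4,6), t=0.8075
    cross y-line → (4,7), t=1.8428
    cross x-line → (3,7), t=2.8591
    cross y-line → (3,8), t=2.8781
    cross y-line → (3,9), t=3.9133 (wall)
  → r_7 = 3.9133

ranges = [0.7661, 4.8728, 3.3336, 1.4549, 1.3044, 2.5200, 3.9133]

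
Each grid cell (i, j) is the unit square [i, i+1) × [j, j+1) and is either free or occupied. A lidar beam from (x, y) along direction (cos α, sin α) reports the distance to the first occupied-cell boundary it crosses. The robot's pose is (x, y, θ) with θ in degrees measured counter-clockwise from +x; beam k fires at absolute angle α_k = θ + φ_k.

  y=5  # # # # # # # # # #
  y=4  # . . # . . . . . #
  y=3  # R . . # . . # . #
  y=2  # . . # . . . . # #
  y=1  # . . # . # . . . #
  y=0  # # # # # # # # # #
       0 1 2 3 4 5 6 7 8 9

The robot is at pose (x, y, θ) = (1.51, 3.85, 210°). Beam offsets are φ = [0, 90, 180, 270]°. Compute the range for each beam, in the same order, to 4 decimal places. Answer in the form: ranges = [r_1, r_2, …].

beam 1: φ=0°, α=210°
  dir = (cos 210°, sin 210°) = (-0.8660, -0.5000); from cell (1,3)
  next x-line at t=0.5889, next y-line at t=1.7000; Δt_x=1.1547, Δt_y=2.0000
    x: enter (0,3) at t=0.5889 ← occupied
  → r_1 = 0.5889
beam 2: φ=90°, α=300°
  dir = (cos 300°, sin 300°) = (0.5000, -0.8660); from cell (1,3)
  next x-line at t=0.9800, next y-line at t=0.9815; Δt_x=2.0000, Δt_y=1.1547
    x: enter (2,3) at t=0.9800
    y: enter (2,2) at t=0.9815
    y: enter (2,1) at t=2.1362
    x: enter (3,1) at t=2.9800 ← occupied
  → r_2 = 2.9800
beam 3: φ=180°, α=30°
  dir = (cos 30°, sin 30°) = (0.8660, 0.5000); from cell (1,3)
  next x-line at t=0.5658, next y-line at t=0.3000; Δt_x=1.1547, Δt_y=2.0000
    y: enter (1,4) at t=0.3000
    x: enter (2,4) at t=0.5658
    x: enter (3,4) at t=1.7205 ← occupied
  → r_3 = 1.7205
beam 4: φ=270°, α=120°
  dir = (cos 120°, sin 120°) = (-0.5000, 0.8660); from cell (1,3)
  next x-line at t=1.0200, next y-line at t=0.1732; Δt_x=2.0000, Δt_y=1.1547
    y: enter (1,4) at t=0.1732
    x: enter (0,4) at t=1.0200 ← occupied
  → r_4 = 1.0200

ranges = [0.5889, 2.9800, 1.7205, 1.0200]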